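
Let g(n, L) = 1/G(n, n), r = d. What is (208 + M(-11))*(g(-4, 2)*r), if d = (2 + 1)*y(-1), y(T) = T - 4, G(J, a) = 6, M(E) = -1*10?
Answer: -495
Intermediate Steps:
M(E) = -10
y(T) = -4 + T
d = -15 (d = (2 + 1)*(-4 - 1) = 3*(-5) = -15)
r = -15
g(n, L) = 1/6
(208 + M(-11))*(g(-4, 2)*r) = (208 - 10)*((1/6)*(-15)) = 198*(-5/2) = -495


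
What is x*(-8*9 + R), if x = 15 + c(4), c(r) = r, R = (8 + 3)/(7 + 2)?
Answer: -12103/9 ≈ -1344.8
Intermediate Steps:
R = 11/9 ≈ 1.2222
x = 19 (x = 15 + 4 = 19)
x*(-8*9 + R) = 19*(-8*9 + 11/9) = 19*(-72 + 11/9) = 19*(-637/9) = -12103/9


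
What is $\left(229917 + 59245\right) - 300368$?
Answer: $-11206$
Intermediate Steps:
$\left(229917 + 59245\right) - 300368 = 289162 - 300368 = -11206$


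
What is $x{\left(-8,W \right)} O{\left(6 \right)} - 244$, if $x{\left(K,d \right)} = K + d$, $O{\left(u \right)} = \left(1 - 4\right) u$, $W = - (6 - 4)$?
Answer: $-64$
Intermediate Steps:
$W = -2$ ($W = \left(-1\right) 2 = -2$)
$O{\left(u \right)} = - 3 u$ ($O{\left(u \right)} = \left(1 - 4\right) u = - 3 u$)
$x{\left(-8,W \right)} O{\left(6 \right)} - 244 = \left(-8 - 2\right) \left(\left(-3\right) 6\right) - 244 = \left(-10\right) \left(-18\right) - 244 = 180 - 244 = -64$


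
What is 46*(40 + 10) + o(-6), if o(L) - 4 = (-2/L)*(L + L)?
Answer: 2300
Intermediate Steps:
o(L) = 0 (o(L) = 4 + (-2/L)*(L + L) = 4 + (-2/L)*(2*L) = 4 - 4 = 0)
46*(40 + 10) + o(-6) = 46*(40 + 10) + 0 = 46*50 + 0 = 2300 + 0 = 2300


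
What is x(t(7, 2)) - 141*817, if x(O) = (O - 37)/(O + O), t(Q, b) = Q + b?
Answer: -1036787/9 ≈ -1.1520e+5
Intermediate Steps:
x(O) = (-37 + O)/(2*O) (x(O) = (-37 + O)/((2*O)) = (-37 + O)*(1/(2*O)) = (-37 + O)/(2*O))
x(t(7, 2)) - 141*817 = (-37 + (7 + 2))/(2*(7 + 2)) - 141*817 = (½)*(-37 + 9)/9 - 115197 = (½)*(⅑)*(-28) - 115197 = -14/9 - 115197 = -1036787/9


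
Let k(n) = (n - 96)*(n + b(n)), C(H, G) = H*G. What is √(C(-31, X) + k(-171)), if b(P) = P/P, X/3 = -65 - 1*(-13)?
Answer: √50226 ≈ 224.11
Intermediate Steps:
X = -156 (X = 3*(-65 - 1*(-13)) = 3*(-65 + 13) = 3*(-52) = -156)
b(P) = 1
C(H, G) = G*H
k(n) = (1 + n)*(-96 + n) (k(n) = (n - 96)*(n + 1) = (-96 + n)*(1 + n) = (1 + n)*(-96 + n))
√(C(-31, X) + k(-171)) = √(-156*(-31) + (-96 + (-171)² - 95*(-171))) = √(4836 + (-96 + 29241 + 16245)) = √(4836 + 45390) = √50226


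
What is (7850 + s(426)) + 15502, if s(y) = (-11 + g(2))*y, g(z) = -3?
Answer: 17388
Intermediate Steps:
s(y) = -14*y (s(y) = (-11 - 3)*y = -14*y)
(7850 + s(426)) + 15502 = (7850 - 14*426) + 15502 = (7850 - 5964) + 15502 = 1886 + 15502 = 17388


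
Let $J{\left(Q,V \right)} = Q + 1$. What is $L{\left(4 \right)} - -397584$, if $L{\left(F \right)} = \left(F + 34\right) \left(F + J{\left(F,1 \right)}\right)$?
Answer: $397926$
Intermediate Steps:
$J{\left(Q,V \right)} = 1 + Q$
$L{\left(F \right)} = \left(1 + 2 F\right) \left(34 + F\right)$ ($L{\left(F \right)} = \left(F + 34\right) \left(F + \left(1 + F\right)\right) = \left(34 + F\right) \left(1 + 2 F\right) = \left(1 + 2 F\right) \left(34 + F\right)$)
$L{\left(4 \right)} - -397584 = \left(34 + 2 \cdot 4^{2} + 69 \cdot 4\right) - -397584 = \left(34 + 2 \cdot 16 + 276\right) + 397584 = \left(34 + 32 + 276\right) + 397584 = 342 + 397584 = 397926$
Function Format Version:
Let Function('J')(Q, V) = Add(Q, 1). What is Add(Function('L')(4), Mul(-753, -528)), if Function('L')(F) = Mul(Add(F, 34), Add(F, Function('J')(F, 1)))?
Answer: 397926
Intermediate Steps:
Function('J')(Q, V) = Add(1, Q)
Function('L')(F) = Mul(Add(1, Mul(2, F)), Add(34, F)) (Function('L')(F) = Mul(Add(F, 34), Add(F, Add(1, F))) = Mul(Add(34, F), Add(1, Mul(2, F))) = Mul(Add(1, Mul(2, F)), Add(34, F)))
Add(Function('L')(4), Mul(-753, -528)) = Add(Add(34, Mul(2, Pow(4, 2)), Mul(69, 4)), Mul(-753, -528)) = Add(Add(34, Mul(2, 16), 276), 397584) = Add(Add(34, 32, 276), 397584) = Add(342, 397584) = 397926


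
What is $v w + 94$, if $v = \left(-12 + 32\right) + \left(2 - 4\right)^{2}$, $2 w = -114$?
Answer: $-1274$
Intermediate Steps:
$w = -57$ ($w = \frac{1}{2} \left(-114\right) = -57$)
$v = 24$ ($v = 20 + \left(-2\right)^{2} = 20 + 4 = 24$)
$v w + 94 = 24 \left(-57\right) + 94 = -1368 + 94 = -1274$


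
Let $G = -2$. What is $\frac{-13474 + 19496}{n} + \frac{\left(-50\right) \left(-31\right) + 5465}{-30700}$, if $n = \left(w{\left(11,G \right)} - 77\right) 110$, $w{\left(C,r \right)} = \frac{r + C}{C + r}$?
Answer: $- \frac{304401}{320815} \approx -0.94884$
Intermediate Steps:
$w{\left(C,r \right)} = 1$ ($w{\left(C,r \right)} = \frac{C + r}{C + r} = 1$)
$n = -8360$ ($n = \left(1 - 77\right) 110 = \left(-76\right) 110 = -8360$)
$\frac{-13474 + 19496}{n} + \frac{\left(-50\right) \left(-31\right) + 5465}{-30700} = \frac{-13474 + 19496}{-8360} + \frac{\left(-50\right) \left(-31\right) + 5465}{-30700} = 6022 \left(- \frac{1}{8360}\right) + \left(1550 + 5465\right) \left(- \frac{1}{30700}\right) = - \frac{3011}{4180} + 7015 \left(- \frac{1}{30700}\right) = - \frac{3011}{4180} - \frac{1403}{6140} = - \frac{304401}{320815}$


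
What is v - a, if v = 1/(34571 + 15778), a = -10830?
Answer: 545279671/50349 ≈ 10830.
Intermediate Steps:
v = 1/50349 ≈ 1.9861e-5
v - a = 1/50349 - 1*(-10830) = 1/50349 + 10830 = 545279671/50349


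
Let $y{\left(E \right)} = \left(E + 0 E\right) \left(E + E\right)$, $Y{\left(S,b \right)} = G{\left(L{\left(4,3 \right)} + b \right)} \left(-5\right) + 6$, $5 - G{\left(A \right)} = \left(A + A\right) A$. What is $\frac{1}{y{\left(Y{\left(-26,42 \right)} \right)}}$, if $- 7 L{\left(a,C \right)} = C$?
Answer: $\frac{2401}{1431022565282} \approx 1.6778 \cdot 10^{-9}$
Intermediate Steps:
$L{\left(a,C \right)} = - \frac{C}{7}$
$G{\left(A \right)} = 5 - 2 A^{2}$ ($G{\left(A \right)} = 5 - \left(A + A\right) A = 5 - 2 A A = 5 - 2 A^{2}$)
$Y{\left(S,b \right)} = -19 + 10 \left(- \frac{3}{7} + b\right)^{2}$ ($Y{\left(S,b \right)} = \left(5 - 2 \left(\left(- \frac{1}{7}\right) 3 + b\right)^{2}\right) \left(-5\right) + 6 = \left(5 - 2 \left(- \frac{3}{7} + b\right)^{2}\right) \left(-5\right) + 6 = \left(-25 + 10 \left(- \frac{3}{7} + b\right)^{2}\right) + 6 = -19 + 10 \left(- \frac{3}{7} + b\right)^{2}$)
$y{\left(E \right)} = 2 E^{2}$ ($y{\left(E \right)} = \left(E + 0\right) 2 E = E 2 E = 2 E^{2}$)
$\frac{1}{y{\left(Y{\left(-26,42 \right)} \right)}} = \frac{1}{2 \left(-19 + \frac{10 \left(-3 + 7 \cdot 42\right)^{2}}{49}\right)^{2}} = \frac{1}{2 \left(-19 + \frac{10 \left(-3 + 294\right)^{2}}{49}\right)^{2}} = \frac{1}{2 \left(-19 + \frac{10 \cdot 291^{2}}{49}\right)^{2}} = \frac{1}{2 \left(-19 + \frac{10}{49} \cdot 84681\right)^{2}} = \frac{1}{2 \left(-19 + \frac{846810}{49}\right)^{2}} = \frac{1}{2 \left(\frac{845879}{49}\right)^{2}} = \frac{1}{2 \cdot \frac{715511282641}{2401}} = \frac{1}{\frac{1431022565282}{2401}} = \frac{2401}{1431022565282}$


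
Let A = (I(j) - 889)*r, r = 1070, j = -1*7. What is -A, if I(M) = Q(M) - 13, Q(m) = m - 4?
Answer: 976910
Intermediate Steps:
j = -7
Q(m) = -4 + m
I(M) = -17 + M (I(M) = (-4 + M) - 13 = -17 + M)
A = -976910 (A = ((-17 - 7) - 889)*1070 = (-24 - 889)*1070 = -913*1070 = -976910)
-A = -1*(-976910) = 976910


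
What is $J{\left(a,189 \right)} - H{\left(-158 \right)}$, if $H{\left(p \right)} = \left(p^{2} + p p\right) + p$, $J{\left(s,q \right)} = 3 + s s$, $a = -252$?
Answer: $13737$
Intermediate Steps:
$J{\left(s,q \right)} = 3 + s^{2}$
$H{\left(p \right)} = p + 2 p^{2}$ ($H{\left(p \right)} = \left(p^{2} + p^{2}\right) + p = 2 p^{2} + p = p + 2 p^{2}$)
$J{\left(a,189 \right)} - H{\left(-158 \right)} = \left(3 + \left(-252\right)^{2}\right) - - 158 \left(1 + 2 \left(-158\right)\right) = \left(3 + 63504\right) - - 158 \left(1 - 316\right) = 63507 - \left(-158\right) \left(-315\right) = 63507 - 49770 = 13737$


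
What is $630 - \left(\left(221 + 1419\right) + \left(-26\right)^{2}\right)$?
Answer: $-1686$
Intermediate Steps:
$630 - \left(\left(221 + 1419\right) + \left(-26\right)^{2}\right) = 630 - \left(1640 + 676\right) = 630 - 2316 = -1686$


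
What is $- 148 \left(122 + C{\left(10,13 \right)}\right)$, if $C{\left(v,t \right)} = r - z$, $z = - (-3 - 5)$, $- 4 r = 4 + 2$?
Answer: $-16650$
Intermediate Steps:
$r = - \frac{3}{2}$ ($r = - \frac{4 + 2}{4} = \left(- \frac{1}{4}\right) 6 = - \frac{3}{2} \approx -1.5$)
$z = 8$ ($z = \left(-1\right) \left(-8\right) = 8$)
$C{\left(v,t \right)} = - \frac{19}{2}$ ($C{\left(v,t \right)} = - \frac{3}{2} - 8 = - \frac{19}{2}$)
$- 148 \left(122 + C{\left(10,13 \right)}\right) = - 148 \left(122 - \frac{19}{2}\right) = \left(-148\right) \frac{225}{2} = -16650$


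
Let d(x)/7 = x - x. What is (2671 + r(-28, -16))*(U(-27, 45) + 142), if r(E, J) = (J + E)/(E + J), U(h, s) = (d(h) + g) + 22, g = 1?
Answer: 440880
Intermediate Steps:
d(x) = 0 (d(x) = 7*(x - x) = 7*0 = 0)
U(h, s) = 23 (U(h, s) = (0 + 1) + 22 = 1 + 22 = 23)
r(E, J) = 1 (r(E, J) = (E + J)/(E + J) = 1)
(2671 + r(-28, -16))*(U(-27, 45) + 142) = (2671 + 1)*(23 + 142) = 2672*165 = 440880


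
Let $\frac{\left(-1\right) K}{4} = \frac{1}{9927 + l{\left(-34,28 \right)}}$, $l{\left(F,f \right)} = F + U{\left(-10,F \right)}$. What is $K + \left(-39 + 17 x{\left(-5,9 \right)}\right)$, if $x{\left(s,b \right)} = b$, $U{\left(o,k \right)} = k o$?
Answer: $\frac{1166558}{10233} \approx 114.0$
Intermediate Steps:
$l{\left(F,f \right)} = - 9 F$ ($l{\left(F,f \right)} = F + F \left(-10\right) = F - 10 F = - 9 F$)
$K = - \frac{4}{10233}$ ($K = - \frac{4}{9927 - -306} = - \frac{4}{9927 + 306} = - \frac{4}{10233} \approx -0.00039089$)
$K + \left(-39 + 17 x{\left(-5,9 \right)}\right) = - \frac{4}{10233} + \left(-39 + 17 \cdot 9\right) = - \frac{4}{10233} + \left(-39 + 153\right) = - \frac{4}{10233} + 114 = \frac{1166558}{10233}$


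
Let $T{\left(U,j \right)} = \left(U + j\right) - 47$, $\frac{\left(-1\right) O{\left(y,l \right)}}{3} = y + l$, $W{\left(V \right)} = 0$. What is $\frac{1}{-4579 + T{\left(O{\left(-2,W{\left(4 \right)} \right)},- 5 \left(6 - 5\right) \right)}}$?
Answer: $- \frac{1}{4625} \approx -0.00021622$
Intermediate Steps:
$O{\left(y,l \right)} = - 3 l - 3 y$ ($O{\left(y,l \right)} = - 3 \left(y + l\right) = - 3 \left(l + y\right) = - 3 l - 3 y$)
$T{\left(U,j \right)} = -47 + U + j$
$\frac{1}{-4579 + T{\left(O{\left(-2,W{\left(4 \right)} \right)},- 5 \left(6 - 5\right) \right)}} = \frac{1}{-4579 - \left(41 + 5 \left(6 - 5\right)\right)} = \frac{1}{-4579 - 46} = \frac{1}{-4625} = - \frac{1}{4625}$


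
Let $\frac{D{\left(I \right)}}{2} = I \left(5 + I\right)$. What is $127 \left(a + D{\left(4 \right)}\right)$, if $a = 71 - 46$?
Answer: $12319$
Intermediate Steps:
$D{\left(I \right)} = 2 I \left(5 + I\right)$
$a = 25$
$127 \left(a + D{\left(4 \right)}\right) = 127 \left(25 + 2 \cdot 4 \left(5 + 4\right)\right) = 127 \left(25 + 2 \cdot 4 \cdot 9\right) = 127 \left(25 + 72\right) = 127 \cdot 97 = 12319$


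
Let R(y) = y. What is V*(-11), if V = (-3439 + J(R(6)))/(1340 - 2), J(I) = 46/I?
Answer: 56617/2007 ≈ 28.210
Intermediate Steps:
V = -5147/2007 (V = (-3439 + 46/6)/(1340 - 2) = (-3439 + 46*(⅙))/1338 = (-3439 + 23/3)*(1/1338) = -10294/3*1/1338 = -5147/2007 ≈ -2.5645)
V*(-11) = -5147/2007*(-11) = 56617/2007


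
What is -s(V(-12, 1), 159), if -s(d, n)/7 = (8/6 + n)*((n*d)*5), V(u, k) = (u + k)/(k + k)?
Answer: -9814805/2 ≈ -4.9074e+6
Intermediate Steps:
V(u, k) = (k + u)/(2*k) (V(u, k) = (k + u)/((2*k)) = (k + u)*(1/(2*k)) = (k + u)/(2*k))
s(d, n) = -35*d*n*(4/3 + n) (s(d, n) = -7*(8/6 + n)*(n*d)*5 = -7*(8*(1/6) + n)*(d*n)*5 = -7*(4/3 + n)*5*d*n = -35*d*n*(4/3 + n))
-s(V(-12, 1), 159) = -(-35)*(1/2)*(1 - 12)/1*159*(4 + 3*159)/3 = -(-35)*(1/2)*1*(-11)*159*(4 + 477)/3 = -(-35)*(-11)*159*481/(3*2) = -1*9814805/2 = -9814805/2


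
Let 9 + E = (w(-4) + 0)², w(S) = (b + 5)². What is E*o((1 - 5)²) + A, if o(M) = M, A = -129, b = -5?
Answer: -273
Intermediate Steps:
w(S) = 0 (w(S) = (-5 + 5)² = 0² = 0)
E = -9 (E = -9 + (0 + 0)² = -9 + 0² = -9 + 0 = -9)
E*o((1 - 5)²) + A = -9*(1 - 5)² - 129 = -9*(-4)² - 129 = -9*16 - 129 = -144 - 129 = -273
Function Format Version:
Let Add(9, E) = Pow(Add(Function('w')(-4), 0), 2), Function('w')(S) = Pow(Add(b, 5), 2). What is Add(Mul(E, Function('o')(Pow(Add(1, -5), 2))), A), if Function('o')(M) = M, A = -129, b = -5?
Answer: -273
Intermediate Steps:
Function('w')(S) = 0 (Function('w')(S) = Pow(Add(-5, 5), 2) = Pow(0, 2) = 0)
E = -9 (E = Add(-9, Pow(Add(0, 0), 2)) = Add(-9, Pow(0, 2)) = Add(-9, 0) = -9)
Add(Mul(E, Function('o')(Pow(Add(1, -5), 2))), A) = Add(Mul(-9, Pow(Add(1, -5), 2)), -129) = Add(Mul(-9, Pow(-4, 2)), -129) = Add(Mul(-9, 16), -129) = Add(-144, -129) = -273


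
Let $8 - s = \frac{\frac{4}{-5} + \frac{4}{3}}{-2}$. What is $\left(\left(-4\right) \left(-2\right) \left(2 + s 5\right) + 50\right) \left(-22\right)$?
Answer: $- \frac{26180}{3} \approx -8726.7$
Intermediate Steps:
$s = \frac{124}{15}$ ($s = 8 - \frac{\frac{4}{-5} + \frac{4}{3}}{-2} = 8 - \left(4 \left(- \frac{1}{5}\right) + 4 \cdot \frac{1}{3}\right) \left(- \frac{1}{2}\right) = 8 - \left(- \frac{4}{5} + \frac{4}{3}\right) \left(- \frac{1}{2}\right) = 8 - \frac{8}{15} \left(- \frac{1}{2}\right) = 8 - - \frac{4}{15} = 8 + \frac{4}{15} = \frac{124}{15} \approx 8.2667$)
$\left(\left(-4\right) \left(-2\right) \left(2 + s 5\right) + 50\right) \left(-22\right) = \left(\left(-4\right) \left(-2\right) \left(2 + \frac{124}{15} \cdot 5\right) + 50\right) \left(-22\right) = \left(8 \left(2 + \frac{124}{3}\right) + 50\right) \left(-22\right) = \left(8 \cdot \frac{130}{3} + 50\right) \left(-22\right) = \left(\frac{1040}{3} + 50\right) \left(-22\right) = \frac{1190}{3} \left(-22\right) = - \frac{26180}{3}$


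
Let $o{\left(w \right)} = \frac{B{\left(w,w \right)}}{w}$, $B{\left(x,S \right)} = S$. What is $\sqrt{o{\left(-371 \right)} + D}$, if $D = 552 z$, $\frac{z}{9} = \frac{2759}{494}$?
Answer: $\frac{\sqrt{1692839941}}{247} \approx 166.58$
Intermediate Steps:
$z = \frac{24831}{494}$ ($z = 9 \cdot \frac{2759}{494} = \frac{24831}{494} \approx 50.265$)
$o{\left(w \right)} = 1$ ($o{\left(w \right)} = \frac{w}{w} = 1$)
$D = \frac{6853356}{247}$ ($D = 552 \cdot \frac{24831}{494} = \frac{6853356}{247} \approx 27746.0$)
$\sqrt{o{\left(-371 \right)} + D} = \sqrt{1 + \frac{6853356}{247}} = \sqrt{\frac{6853603}{247}} = \frac{\sqrt{1692839941}}{247}$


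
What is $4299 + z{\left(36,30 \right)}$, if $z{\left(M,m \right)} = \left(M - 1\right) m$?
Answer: $5349$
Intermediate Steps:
$z{\left(M,m \right)} = m \left(-1 + M\right)$ ($z{\left(M,m \right)} = \left(-1 + M\right) m = m \left(-1 + M\right)$)
$4299 + z{\left(36,30 \right)} = 4299 + 30 \left(-1 + 36\right) = 4299 + 30 \cdot 35 = 4299 + 1050 = 5349$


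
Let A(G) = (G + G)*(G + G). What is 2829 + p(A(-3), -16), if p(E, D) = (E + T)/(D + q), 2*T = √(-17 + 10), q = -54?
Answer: 98997/35 - I*√7/140 ≈ 2828.5 - 0.018898*I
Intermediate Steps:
A(G) = 4*G² (A(G) = (2*G)*(2*G) = 4*G²)
T = I*√7/2 (T = √(-17 + 10)/2 = √(-7)/2 = (I*√7)/2 = I*√7/2 ≈ 1.3229*I)
p(E, D) = (E + I*√7/2)/(-54 + D) (p(E, D) = (E + I*√7/2)/(D - 54) = (E + I*√7/2)/(-54 + D))
2829 + p(A(-3), -16) = 2829 + (4*(-3)² + I*√7/2)/(-54 - 16) = 2829 + (4*9 + I*√7/2)/(-70) = 2829 - (36 + I*√7/2)/70 = 2829 + (-18/35 - I*√7/140) = 98997/35 - I*√7/140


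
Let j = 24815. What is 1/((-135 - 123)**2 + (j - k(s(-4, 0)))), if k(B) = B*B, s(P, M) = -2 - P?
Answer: 1/91375 ≈ 1.0944e-5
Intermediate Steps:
k(B) = B**2
1/((-135 - 123)**2 + (j - k(s(-4, 0)))) = 1/((-135 - 123)**2 + (24815 - (-2 - 1*(-4))**2)) = 1/((-258)**2 + (24815 - (-2 + 4)**2)) = 1/(66564 + (24815 - 1*2**2)) = 1/(66564 + (24815 - 1*4)) = 1/(66564 + (24815 - 4)) = 1/(66564 + 24811) = 1/91375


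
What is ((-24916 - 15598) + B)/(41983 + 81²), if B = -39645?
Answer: -80159/48544 ≈ -1.6513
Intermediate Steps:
((-24916 - 15598) + B)/(41983 + 81²) = ((-24916 - 15598) - 39645)/(41983 + 81²) = (-40514 - 39645)/(41983 + 6561) = -80159/48544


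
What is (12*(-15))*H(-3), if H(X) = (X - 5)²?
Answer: -11520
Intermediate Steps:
H(X) = (-5 + X)²
(12*(-15))*H(-3) = (12*(-15))*(-5 - 3)² = -180*(-8)² = -180*64 = -11520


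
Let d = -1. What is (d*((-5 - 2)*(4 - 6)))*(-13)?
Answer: 182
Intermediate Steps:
(d*((-5 - 2)*(4 - 6)))*(-13) = -(-5 - 2)*(4 - 6)*(-13) = -(-7)*(-2)*(-13) = -1*14*(-13) = -14*(-13) = 182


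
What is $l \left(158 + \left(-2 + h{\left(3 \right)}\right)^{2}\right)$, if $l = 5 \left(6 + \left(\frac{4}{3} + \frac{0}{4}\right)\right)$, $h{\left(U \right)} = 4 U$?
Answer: $9460$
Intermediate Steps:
$l = \frac{110}{3}$ ($l = 5 \left(6 + \left(4 \cdot \frac{1}{3} + 0 \cdot \frac{1}{4}\right)\right) = 5 \left(6 + \left(\frac{4}{3} + 0\right)\right) = 5 \left(6 + \frac{4}{3}\right) = 5 \cdot \frac{22}{3} = \frac{110}{3} \approx 36.667$)
$l \left(158 + \left(-2 + h{\left(3 \right)}\right)^{2}\right) = \frac{110 \left(158 + \left(-2 + 4 \cdot 3\right)^{2}\right)}{3} = \frac{110 \left(158 + \left(-2 + 12\right)^{2}\right)}{3} = \frac{110 \left(158 + 10^{2}\right)}{3} = \frac{110 \left(158 + 100\right)}{3} = \frac{110}{3} \cdot 258 = 9460$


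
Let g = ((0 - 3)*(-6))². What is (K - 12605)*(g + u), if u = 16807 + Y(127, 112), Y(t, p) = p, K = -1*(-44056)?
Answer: 542309593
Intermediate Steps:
K = 44056
u = 16919 (u = 16807 + 112 = 16919)
g = 324 (g = (-3*(-6))² = 18² = 324)
(K - 12605)*(g + u) = (44056 - 12605)*(324 + 16919) = 31451*17243 = 542309593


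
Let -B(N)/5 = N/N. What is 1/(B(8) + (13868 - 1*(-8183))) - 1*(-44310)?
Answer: 976858261/22046 ≈ 44310.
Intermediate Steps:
B(N) = -5 (B(N) = -5*N/N = -5*1 = -5)
1/(B(8) + (13868 - 1*(-8183))) - 1*(-44310) = 1/(-5 + (13868 - 1*(-8183))) - 1*(-44310) = 1/(-5 + (13868 + 8183)) + 44310 = 1/(-5 + 22051) + 44310 = 1/22046 + 44310 = 976858261/22046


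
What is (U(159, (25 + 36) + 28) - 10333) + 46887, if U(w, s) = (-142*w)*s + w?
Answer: -1972729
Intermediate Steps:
U(w, s) = w - 142*s*w (U(w, s) = -142*s*w + w = w - 142*s*w)
(U(159, (25 + 36) + 28) - 10333) + 46887 = (159*(1 - 142*((25 + 36) + 28)) - 10333) + 46887 = (159*(1 - 142*(61 + 28)) - 10333) + 46887 = (159*(1 - 142*89) - 10333) + 46887 = (159*(1 - 12638) - 10333) + 46887 = (159*(-12637) - 10333) + 46887 = (-2009283 - 10333) + 46887 = -2019616 + 46887 = -1972729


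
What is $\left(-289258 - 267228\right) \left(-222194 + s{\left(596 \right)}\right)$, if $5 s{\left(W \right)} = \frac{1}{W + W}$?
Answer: $\frac{368470593568077}{2980} \approx 1.2365 \cdot 10^{11}$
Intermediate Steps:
$s{\left(W \right)} = \frac{1}{10 W}$ ($s{\left(W \right)} = \frac{1}{5 \left(W + W\right)} = \frac{1}{5 \cdot 2 W} = \frac{\frac{1}{2} \frac{1}{W}}{5} = \frac{1}{10 W}$)
$\left(-289258 - 267228\right) \left(-222194 + s{\left(596 \right)}\right) = \left(-289258 - 267228\right) \left(-222194 + \frac{1}{10 \cdot 596}\right) = - 556486 \left(-222194 + \frac{1}{10} \cdot \frac{1}{596}\right) = - 556486 \left(-222194 + \frac{1}{5960}\right) = \left(-556486\right) \left(- \frac{1324276239}{5960}\right) = \frac{368470593568077}{2980}$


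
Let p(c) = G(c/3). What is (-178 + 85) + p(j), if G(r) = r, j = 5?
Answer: -274/3 ≈ -91.333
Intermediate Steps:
p(c) = c/3
(-178 + 85) + p(j) = (-178 + 85) + (1/3)*5 = -93 + 5/3 = -274/3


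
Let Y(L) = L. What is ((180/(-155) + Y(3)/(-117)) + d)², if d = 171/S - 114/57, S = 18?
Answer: 233020225/5846724 ≈ 39.855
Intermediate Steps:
d = 15/2 (d = 171/18 - 114/57 = 171*(1/18) - 114*1/57 = 19/2 - 2 = 15/2 ≈ 7.5000)
((180/(-155) + Y(3)/(-117)) + d)² = ((180/(-155) + 3/(-117)) + 15/2)² = ((180*(-1/155) + 3*(-1/117)) + 15/2)² = ((-36/31 - 1/39) + 15/2)² = (-1435/1209 + 15/2)² = (15265/2418)² = 233020225/5846724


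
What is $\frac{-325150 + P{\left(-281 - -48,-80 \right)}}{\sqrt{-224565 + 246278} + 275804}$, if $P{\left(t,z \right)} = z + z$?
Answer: $- \frac{89721799240}{76067824703} + \frac{325310 \sqrt{21713}}{76067824703} \approx -1.1789$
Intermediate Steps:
$P{\left(t,z \right)} = 2 z$
$\frac{-325150 + P{\left(-281 - -48,-80 \right)}}{\sqrt{-224565 + 246278} + 275804} = \frac{-325150 + 2 \left(-80\right)}{\sqrt{-224565 + 246278} + 275804} = \frac{-325150 - 160}{\sqrt{21713} + 275804} = - \frac{325310}{275804 + \sqrt{21713}}$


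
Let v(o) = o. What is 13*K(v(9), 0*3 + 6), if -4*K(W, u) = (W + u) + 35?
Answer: -325/2 ≈ -162.50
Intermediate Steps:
K(W, u) = -35/4 - W/4 - u/4 (K(W, u) = -((W + u) + 35)/4 = -(35 + W + u)/4 = -35/4 - W/4 - u/4)
13*K(v(9), 0*3 + 6) = 13*(-35/4 - ¼*9 - (0*3 + 6)/4) = 13*(-35/4 - 9/4 - (0 + 6)/4) = 13*(-35/4 - 9/4 - ¼*6) = 13*(-35/4 - 9/4 - 3/2) = 13*(-25/2) = -325/2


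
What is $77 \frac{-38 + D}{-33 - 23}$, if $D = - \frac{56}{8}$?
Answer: $\frac{495}{8} \approx 61.875$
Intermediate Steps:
$D = -7$ ($D = \left(-56\right) \frac{1}{8} = -7$)
$77 \frac{-38 + D}{-33 - 23} = 77 \frac{-38 - 7}{-33 - 23} = 77 \left(- \frac{45}{-56}\right) = 77 \left(\left(-45\right) \left(- \frac{1}{56}\right)\right) = 77 \cdot \frac{45}{56} = \frac{495}{8}$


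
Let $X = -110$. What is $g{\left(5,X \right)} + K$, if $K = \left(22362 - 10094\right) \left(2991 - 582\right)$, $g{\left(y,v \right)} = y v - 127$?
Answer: $29552935$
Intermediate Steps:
$g{\left(y,v \right)} = -127 + v y$ ($g{\left(y,v \right)} = v y - 127 = -127 + v y$)
$K = 29553612$ ($K = 12268 \cdot 2409 = 29553612$)
$g{\left(5,X \right)} + K = \left(-127 - 550\right) + 29553612 = -677 + 29553612 = 29552935$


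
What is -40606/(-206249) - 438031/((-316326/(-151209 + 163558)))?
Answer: 1115664179407487/65241921174 ≈ 17100.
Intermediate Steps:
-40606/(-206249) - 438031/((-316326/(-151209 + 163558))) = -40606*(-1/206249) - 438031/((-316326/12349)) = 40606/206249 - 438031/((-316326*1/12349)) = 40606/206249 - 438031/(-316326/12349) = 40606/206249 - 438031*(-12349/316326) = 40606/206249 + 5409244819/316326 = 1115664179407487/65241921174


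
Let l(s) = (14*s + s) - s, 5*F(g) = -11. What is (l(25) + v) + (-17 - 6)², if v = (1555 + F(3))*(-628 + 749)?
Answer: 943839/5 ≈ 1.8877e+5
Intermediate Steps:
F(g) = -11/5 (F(g) = (⅕)*(-11) = -11/5)
l(s) = 14*s (l(s) = 15*s - s = 14*s)
v = 939444/5 (v = (1555 - 11/5)*(-628 + 749) = (7764/5)*121 = 939444/5 ≈ 1.8789e+5)
(l(25) + v) + (-17 - 6)² = (14*25 + 939444/5) + (-17 - 6)² = (350 + 939444/5) + (-23)² = 941194/5 + 529 = 943839/5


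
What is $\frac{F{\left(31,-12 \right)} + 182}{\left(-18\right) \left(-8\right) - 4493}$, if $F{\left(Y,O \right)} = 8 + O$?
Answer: $- \frac{178}{4349} \approx -0.040929$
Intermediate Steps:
$\frac{F{\left(31,-12 \right)} + 182}{\left(-18\right) \left(-8\right) - 4493} = \frac{\left(8 - 12\right) + 182}{\left(-18\right) \left(-8\right) - 4493} = \frac{-4 + 182}{144 - 4493} = \frac{178}{-4349} = 178 \left(- \frac{1}{4349}\right) = - \frac{178}{4349}$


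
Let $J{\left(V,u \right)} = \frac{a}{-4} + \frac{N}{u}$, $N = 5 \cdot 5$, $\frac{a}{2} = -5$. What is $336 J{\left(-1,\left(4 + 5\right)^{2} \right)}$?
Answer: $\frac{25480}{27} \approx 943.7$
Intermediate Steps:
$a = -10$ ($a = 2 \left(-5\right) = -10$)
$N = 25$
$J{\left(V,u \right)} = \frac{5}{2} + \frac{25}{u}$ ($J{\left(V,u \right)} = - \frac{10}{-4} + \frac{25}{u} = \left(-10\right) \left(- \frac{1}{4}\right) + \frac{25}{u} = \frac{5}{2} + \frac{25}{u}$)
$336 J{\left(-1,\left(4 + 5\right)^{2} \right)} = 336 \left(\frac{5}{2} + \frac{25}{\left(4 + 5\right)^{2}}\right) = 336 \left(\frac{5}{2} + \frac{25}{9^{2}}\right) = 336 \left(\frac{5}{2} + \frac{25}{81}\right) = 336 \cdot \frac{455}{162} = \frac{25480}{27}$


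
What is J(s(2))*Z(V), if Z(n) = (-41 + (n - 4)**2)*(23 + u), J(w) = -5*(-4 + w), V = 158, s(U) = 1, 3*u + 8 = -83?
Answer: -2604250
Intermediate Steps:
u = -91/3 (u = -8/3 + (1/3)*(-83) = -8/3 - 83/3 = -91/3 ≈ -30.333)
J(w) = 20 - 5*w
Z(n) = 902/3 - 22*(-4 + n)**2/3 (Z(n) = (-41 + (n - 4)**2)*(23 - 91/3) = (-41 + (-4 + n)**2)*(-22/3) = 902/3 - 22*(-4 + n)**2/3)
J(s(2))*Z(V) = (20 - 5*1)*(902/3 - 22*(-4 + 158)**2/3) = (20 - 5)*(902/3 - 22/3*154**2) = 15*(902/3 - 22/3*23716) = 15*(902/3 - 521752/3) = 15*(-520850/3) = -2604250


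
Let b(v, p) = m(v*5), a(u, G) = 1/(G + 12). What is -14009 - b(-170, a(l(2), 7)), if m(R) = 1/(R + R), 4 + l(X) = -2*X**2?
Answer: -23815299/1700 ≈ -14009.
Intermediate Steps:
l(X) = -4 - 2*X**2
a(u, G) = 1/(12 + G)
m(R) = 1/(2*R)
b(v, p) = 1/(10*v) (b(v, p) = 1/(2*((v*5))) = 1/(2*((5*v))) = (1/(5*v))/2 = 1/(10*v))
-14009 - b(-170, a(l(2), 7)) = -14009 - 1/(10*(-170)) = -14009 - (-1)/(10*170) = -14009 - 1*(-1/1700) = -14009 + 1/1700 = -23815299/1700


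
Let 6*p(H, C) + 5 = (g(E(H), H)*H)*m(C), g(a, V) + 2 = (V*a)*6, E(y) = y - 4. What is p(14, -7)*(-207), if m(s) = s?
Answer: 5666901/2 ≈ 2.8335e+6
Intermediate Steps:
E(y) = -4 + y
g(a, V) = -2 + 6*V*a (g(a, V) = -2 + (V*a)*6 = -2 + 6*V*a)
p(H, C) = -5/6 + C*H*(-2 + 6*H*(-4 + H))/6 (p(H, C) = -5/6 + (((-2 + 6*H*(-4 + H))*H)*C)/6 = -5/6 + ((H*(-2 + 6*H*(-4 + H)))*C)/6 = -5/6 + (C*H*(-2 + 6*H*(-4 + H)))/6 = -5/6 + C*H*(-2 + 6*H*(-4 + H))/6)
p(14, -7)*(-207) = (-5/6 + (1/3)*(-7)*14*(-1 + 3*14*(-4 + 14)))*(-207) = (-5/6 + (1/3)*(-7)*14*(-1 + 3*14*10))*(-207) = (-5/6 + (1/3)*(-7)*14*(-1 + 420))*(-207) = (-5/6 + (1/3)*(-7)*14*419)*(-207) = (-5/6 - 41062/3)*(-207) = -82129/6*(-207) = 5666901/2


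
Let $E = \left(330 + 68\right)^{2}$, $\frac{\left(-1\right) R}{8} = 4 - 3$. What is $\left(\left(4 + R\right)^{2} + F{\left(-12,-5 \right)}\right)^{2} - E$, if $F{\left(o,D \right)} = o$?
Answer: $-158388$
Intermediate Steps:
$R = -8$ ($R = - 8 \left(4 - 3\right) = \left(-8\right) 1 = -8$)
$E = 158404$ ($E = 398^{2} = 158404$)
$\left(\left(4 + R\right)^{2} + F{\left(-12,-5 \right)}\right)^{2} - E = \left(\left(4 - 8\right)^{2} - 12\right)^{2} - 158404 = \left(\left(-4\right)^{2} - 12\right)^{2} - 158404 = \left(16 - 12\right)^{2} - 158404 = 4^{2} - 158404 = 16 - 158404 = -158388$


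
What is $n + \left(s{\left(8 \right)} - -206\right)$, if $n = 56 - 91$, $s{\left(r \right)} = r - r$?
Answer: $171$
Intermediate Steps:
$s{\left(r \right)} = 0$
$n = -35$
$n + \left(s{\left(8 \right)} - -206\right) = -35 + \left(0 - -206\right) = -35 + \left(0 + 206\right) = -35 + 206 = 171$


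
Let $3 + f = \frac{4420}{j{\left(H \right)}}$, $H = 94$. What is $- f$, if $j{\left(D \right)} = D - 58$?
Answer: $- \frac{1078}{9} \approx -119.78$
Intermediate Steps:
$j{\left(D \right)} = -58 + D$
$f = \frac{1078}{9}$ ($f = -3 + \frac{4420}{-58 + 94} = -3 + \frac{4420}{36} = -3 + 4420 \cdot \frac{1}{36} = -3 + \frac{1105}{9} = \frac{1078}{9} \approx 119.78$)
$- f = \left(-1\right) \frac{1078}{9} = - \frac{1078}{9}$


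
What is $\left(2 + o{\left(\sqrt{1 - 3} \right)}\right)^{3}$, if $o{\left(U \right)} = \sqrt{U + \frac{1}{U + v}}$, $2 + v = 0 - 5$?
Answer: $\left(2 + \sqrt{\frac{-1 + i \sqrt{2} \left(7 - i \sqrt{2}\right)}{7 - i \sqrt{2}}}\right)^{3} \approx 15.364 + 19.795 i$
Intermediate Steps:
$v = -7$ ($v = -2 + \left(0 - 5\right) = -2 - 5 = -7$)
$o{\left(U \right)} = \sqrt{U + \frac{1}{-7 + U}}$ ($o{\left(U \right)} = \sqrt{U + \frac{1}{U - 7}} = \sqrt{U + \frac{1}{-7 + U}}$)
$\left(2 + o{\left(\sqrt{1 - 3} \right)}\right)^{3} = \left(2 + \sqrt{\frac{1 + \sqrt{1 - 3} \left(-7 + \sqrt{1 - 3}\right)}{-7 + \sqrt{1 - 3}}}\right)^{3} = \left(2 + \sqrt{\frac{1 + \sqrt{-2} \left(-7 + \sqrt{-2}\right)}{-7 + \sqrt{-2}}}\right)^{3} = \left(2 + \sqrt{\frac{1 + i \sqrt{2} \left(-7 + i \sqrt{2}\right)}{-7 + i \sqrt{2}}}\right)^{3}$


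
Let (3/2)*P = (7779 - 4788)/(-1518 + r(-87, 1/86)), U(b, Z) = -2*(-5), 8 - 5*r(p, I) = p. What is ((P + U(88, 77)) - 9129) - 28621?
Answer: -56574254/1499 ≈ -37741.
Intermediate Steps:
r(p, I) = 8/5 - p/5
U(b, Z) = 10
P = -1994/1499 (P = 2*((7779 - 4788)/(-1518 + (8/5 - ⅕*(-87))))/3 = 2*(2991/(-1518 + (8/5 + 87/5)))/3 = 2*(2991/(-1518 + 19))/3 = 2*(2991/(-1499))/3 = 2*(2991*(-1/1499))/3 = (⅔)*(-2991/1499) = -1994/1499 ≈ -1.3302)
((P + U(88, 77)) - 9129) - 28621 = ((-1994/1499 + 10) - 9129) - 28621 = (12996/1499 - 9129) - 28621 = -13671375/1499 - 28621 = -56574254/1499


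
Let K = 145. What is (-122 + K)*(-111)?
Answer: -2553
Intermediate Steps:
(-122 + K)*(-111) = (-122 + 145)*(-111) = 23*(-111) = -2553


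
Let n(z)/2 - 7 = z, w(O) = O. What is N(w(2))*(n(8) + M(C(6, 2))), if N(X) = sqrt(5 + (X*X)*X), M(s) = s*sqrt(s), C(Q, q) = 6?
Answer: 6*sqrt(13)*(5 + sqrt(6)) ≈ 161.16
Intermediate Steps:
M(s) = s**(3/2)
n(z) = 14 + 2*z
N(X) = sqrt(5 + X**3) (N(X) = sqrt(5 + X**2*X) = sqrt(5 + X**3))
N(w(2))*(n(8) + M(C(6, 2))) = sqrt(5 + 2**3)*((14 + 2*8) + 6**(3/2)) = sqrt(5 + 8)*((14 + 16) + 6*sqrt(6)) = sqrt(13)*(30 + 6*sqrt(6))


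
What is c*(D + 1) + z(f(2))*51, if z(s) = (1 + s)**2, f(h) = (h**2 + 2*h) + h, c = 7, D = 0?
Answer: 6178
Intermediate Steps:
f(h) = h**2 + 3*h
c*(D + 1) + z(f(2))*51 = 7*(0 + 1) + (1 + 2*(3 + 2))**2*51 = 7*1 + (1 + 2*5)**2*51 = 7 + (1 + 10)**2*51 = 7 + 11**2*51 = 7 + 121*51 = 7 + 6171 = 6178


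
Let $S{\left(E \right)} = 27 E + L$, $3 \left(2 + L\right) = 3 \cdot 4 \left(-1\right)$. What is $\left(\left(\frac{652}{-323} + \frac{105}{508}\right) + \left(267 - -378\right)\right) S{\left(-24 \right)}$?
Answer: $- \frac{34510559433}{82042} \approx -4.2065 \cdot 10^{5}$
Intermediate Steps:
$L = -6$ ($L = -2 + \frac{3 \cdot 4 \left(-1\right)}{3} = -2 + \frac{12 \left(-1\right)}{3} = -2 + \frac{1}{3} \left(-12\right) = -2 - 4 = -6$)
$S{\left(E \right)} = -6 + 27 E$ ($S{\left(E \right)} = 27 E - 6 = -6 + 27 E$)
$\left(\left(\frac{652}{-323} + \frac{105}{508}\right) + \left(267 - -378\right)\right) S{\left(-24 \right)} = \left(\left(\frac{652}{-323} + \frac{105}{508}\right) + \left(267 - -378\right)\right) \left(-6 + 27 \left(-24\right)\right) = \left(\left(652 \left(- \frac{1}{323}\right) + 105 \cdot \frac{1}{508}\right) + \left(267 + 378\right)\right) \left(-6 - 648\right) = \left(\left(- \frac{652}{323} + \frac{105}{508}\right) + 645\right) \left(-654\right) = \left(- \frac{297301}{164084} + 645\right) \left(-654\right) = \frac{105536879}{164084} \left(-654\right) = - \frac{34510559433}{82042}$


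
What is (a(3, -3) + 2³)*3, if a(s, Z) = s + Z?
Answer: 24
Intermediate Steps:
a(s, Z) = Z + s
(a(3, -3) + 2³)*3 = ((-3 + 3) + 2³)*3 = (0 + 8)*3 = 8*3 = 24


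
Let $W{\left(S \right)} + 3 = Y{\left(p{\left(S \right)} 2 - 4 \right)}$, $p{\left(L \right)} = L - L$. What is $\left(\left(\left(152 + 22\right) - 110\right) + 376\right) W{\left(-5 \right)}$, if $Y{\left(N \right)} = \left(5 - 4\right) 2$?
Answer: $-440$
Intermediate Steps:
$p{\left(L \right)} = 0$
$Y{\left(N \right)} = 2$ ($Y{\left(N \right)} = 1 \cdot 2 = 2$)
$W{\left(S \right)} = -1$ ($W{\left(S \right)} = -3 + 2 = -1$)
$\left(\left(\left(152 + 22\right) - 110\right) + 376\right) W{\left(-5 \right)} = \left(\left(\left(152 + 22\right) - 110\right) + 376\right) \left(-1\right) = \left(\left(174 - 110\right) + 376\right) \left(-1\right) = \left(64 + 376\right) \left(-1\right) = 440 \left(-1\right) = -440$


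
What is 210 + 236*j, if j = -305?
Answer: -71770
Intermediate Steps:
210 + 236*j = 210 + 236*(-305) = 210 - 71980 = -71770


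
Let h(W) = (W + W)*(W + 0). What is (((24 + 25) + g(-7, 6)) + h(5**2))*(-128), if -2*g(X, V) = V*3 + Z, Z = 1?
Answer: -165056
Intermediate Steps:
g(X, V) = -1/2 - 3*V/2 (g(X, V) = -(V*3 + 1)/2 = -(3*V + 1)/2 = -(1 + 3*V)/2 = -1/2 - 3*V/2)
h(W) = 2*W**2 (h(W) = (2*W)*W = 2*W**2)
(((24 + 25) + g(-7, 6)) + h(5**2))*(-128) = (((24 + 25) + (-1/2 - 3/2*6)) + 2*(5**2)**2)*(-128) = ((49 + (-1/2 - 9)) + 2*25**2)*(-128) = ((49 - 19/2) + 2*625)*(-128) = (79/2 + 1250)*(-128) = (2579/2)*(-128) = -165056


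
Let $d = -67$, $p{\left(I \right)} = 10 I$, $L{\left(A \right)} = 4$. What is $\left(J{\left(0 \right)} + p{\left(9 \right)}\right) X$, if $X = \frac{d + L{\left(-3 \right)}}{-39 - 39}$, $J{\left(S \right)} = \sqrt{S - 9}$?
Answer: $\frac{945}{13} + \frac{63 i}{26} \approx 72.692 + 2.4231 i$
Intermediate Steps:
$J{\left(S \right)} = \sqrt{-9 + S}$
$X = \frac{21}{26}$ ($X = \frac{-67 + 4}{-39 - 39} = - \frac{63}{-78} = \left(-63\right) \left(- \frac{1}{78}\right) = \frac{21}{26} \approx 0.80769$)
$\left(J{\left(0 \right)} + p{\left(9 \right)}\right) X = \left(\sqrt{-9 + 0} + 10 \cdot 9\right) \frac{21}{26} = \left(\sqrt{-9} + 90\right) \frac{21}{26} = \left(3 i + 90\right) \frac{21}{26} = \left(90 + 3 i\right) \frac{21}{26} = \frac{945}{13} + \frac{63 i}{26}$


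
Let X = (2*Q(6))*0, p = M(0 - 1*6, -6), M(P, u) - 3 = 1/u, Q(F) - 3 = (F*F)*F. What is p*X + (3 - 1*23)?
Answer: -20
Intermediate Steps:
Q(F) = 3 + F³ (Q(F) = 3 + (F*F)*F = 3 + F²*F = 3 + F³)
M(P, u) = 3 + 1/u
p = 17/6 (p = 3 + 1/(-6) = 3 - ⅙ = 17/6 ≈ 2.8333)
X = 0 (X = (2*(3 + 6³))*0 = (2*(3 + 216))*0 = (2*219)*0 = 438*0 = 0)
p*X + (3 - 1*23) = (17/6)*0 + (3 - 1*23) = 0 + (3 - 23) = 0 - 20 = -20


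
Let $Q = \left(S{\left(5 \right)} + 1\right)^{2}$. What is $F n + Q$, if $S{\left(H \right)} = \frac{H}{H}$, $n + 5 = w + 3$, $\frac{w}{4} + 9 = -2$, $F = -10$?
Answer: $464$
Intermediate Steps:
$w = -44$ ($w = -36 + 4 \left(-2\right) = -36 - 8 = -44$)
$n = -46$ ($n = -5 + \left(-44 + 3\right) = -5 - 41 = -46$)
$S{\left(H \right)} = 1$
$Q = 4$ ($Q = \left(1 + 1\right)^{2} = 2^{2} = 4$)
$F n + Q = \left(-10\right) \left(-46\right) + 4 = 460 + 4 = 464$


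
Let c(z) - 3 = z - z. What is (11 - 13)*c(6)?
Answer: -6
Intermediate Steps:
c(z) = 3 (c(z) = 3 + (z - z) = 3 + 0 = 3)
(11 - 13)*c(6) = (11 - 13)*3 = -2*3 = -6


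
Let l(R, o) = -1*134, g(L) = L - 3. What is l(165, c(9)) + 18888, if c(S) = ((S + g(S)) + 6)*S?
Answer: 18754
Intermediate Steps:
g(L) = -3 + L
c(S) = S*(3 + 2*S) (c(S) = ((S + (-3 + S)) + 6)*S = ((-3 + 2*S) + 6)*S = (3 + 2*S)*S = S*(3 + 2*S))
l(R, o) = -134
l(165, c(9)) + 18888 = -134 + 18888 = 18754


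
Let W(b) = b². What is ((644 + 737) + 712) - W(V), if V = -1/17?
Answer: 604876/289 ≈ 2093.0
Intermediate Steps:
V = -1/17 (V = -1*1/17 = -1/17 ≈ -0.058824)
((644 + 737) + 712) - W(V) = ((644 + 737) + 712) - (-1/17)² = (1381 + 712) - 1*1/289 = 2093 - 1/289 = 604876/289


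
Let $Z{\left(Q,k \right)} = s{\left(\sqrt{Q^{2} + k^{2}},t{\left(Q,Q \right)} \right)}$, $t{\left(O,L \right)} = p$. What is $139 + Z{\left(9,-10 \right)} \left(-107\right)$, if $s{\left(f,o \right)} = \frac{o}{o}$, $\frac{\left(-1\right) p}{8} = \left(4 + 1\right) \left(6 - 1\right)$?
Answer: $32$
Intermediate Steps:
$p = -200$ ($p = - 8 \left(4 + 1\right) \left(6 - 1\right) = - 8 \cdot 5 \cdot 5 = \left(-8\right) 25 = -200$)
$t{\left(O,L \right)} = -200$
$s{\left(f,o \right)} = 1$
$Z{\left(Q,k \right)} = 1$
$139 + Z{\left(9,-10 \right)} \left(-107\right) = 139 + 1 \left(-107\right) = 139 - 107 = 32$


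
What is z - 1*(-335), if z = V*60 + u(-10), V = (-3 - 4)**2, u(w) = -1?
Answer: 3274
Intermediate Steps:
V = 49 (V = (-7)**2 = 49)
z = 2939 (z = 49*60 - 1 = 2940 - 1 = 2939)
z - 1*(-335) = 2939 - 1*(-335) = 2939 + 335 = 3274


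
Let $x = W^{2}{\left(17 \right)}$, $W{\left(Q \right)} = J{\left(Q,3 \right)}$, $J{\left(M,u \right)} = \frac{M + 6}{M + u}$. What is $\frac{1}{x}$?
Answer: $\frac{400}{529} \approx 0.75614$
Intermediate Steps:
$J{\left(M,u \right)} = \frac{6 + M}{M + u}$
$W{\left(Q \right)} = \frac{6 + Q}{3 + Q}$ ($W{\left(Q \right)} = \frac{6 + Q}{Q + 3} = \frac{6 + Q}{3 + Q}$)
$x = \frac{529}{400}$ ($x = \left(\frac{6 + 17}{3 + 17}\right)^{2} = \left(\frac{1}{20} \cdot 23\right)^{2} = \left(\frac{23}{20}\right)^{2} = \frac{529}{400} \approx 1.3225$)
$\frac{1}{x} = \frac{1}{\frac{529}{400}} = \frac{400}{529}$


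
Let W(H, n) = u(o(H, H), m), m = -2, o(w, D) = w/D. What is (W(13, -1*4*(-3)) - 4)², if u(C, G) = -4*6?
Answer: 784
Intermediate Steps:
u(C, G) = -24
W(H, n) = -24
(W(13, -1*4*(-3)) - 4)² = (-24 - 4)² = (-28)² = 784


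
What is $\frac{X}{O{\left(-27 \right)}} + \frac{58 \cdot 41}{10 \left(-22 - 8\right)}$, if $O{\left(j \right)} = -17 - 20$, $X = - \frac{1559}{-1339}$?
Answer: $- \frac{59140477}{7431450} \approx -7.9581$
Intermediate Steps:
$X = \frac{1559}{1339}$ ($X = \left(-1559\right) \left(- \frac{1}{1339}\right) = \frac{1559}{1339} \approx 1.1643$)
$O{\left(j \right)} = -37$
$\frac{X}{O{\left(-27 \right)}} + \frac{58 \cdot 41}{10 \left(-22 - 8\right)} = \frac{1559}{1339 \left(-37\right)} + \frac{58 \cdot 41}{10 \left(-22 - 8\right)} = \frac{1559}{1339} \left(- \frac{1}{37}\right) + \frac{2378}{10 \left(-30\right)} = - \frac{1559}{49543} + \frac{2378}{-300} = - \frac{1559}{49543} + 2378 \left(- \frac{1}{300}\right) = - \frac{1559}{49543} - \frac{1189}{150} = - \frac{59140477}{7431450}$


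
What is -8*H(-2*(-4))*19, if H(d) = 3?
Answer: -456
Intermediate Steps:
-8*H(-2*(-4))*19 = -8*3*19 = -24*19 = -456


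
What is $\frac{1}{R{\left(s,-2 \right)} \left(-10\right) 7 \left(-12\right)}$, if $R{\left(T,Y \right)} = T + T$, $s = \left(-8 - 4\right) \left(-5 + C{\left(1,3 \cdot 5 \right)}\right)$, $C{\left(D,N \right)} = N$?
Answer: $- \frac{1}{201600} \approx -4.9603 \cdot 10^{-6}$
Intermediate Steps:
$s = -120$ ($s = \left(-8 - 4\right) \left(-5 + 3 \cdot 5\right) = - 12 \left(-5 + 15\right) = \left(-12\right) 10 = -120$)
$R{\left(T,Y \right)} = 2 T$
$\frac{1}{R{\left(s,-2 \right)} \left(-10\right) 7 \left(-12\right)} = \frac{1}{2 \left(-120\right) \left(-10\right) 7 \left(-12\right)} = \frac{1}{\left(-240\right) \left(\left(-70\right) \left(-12\right)\right)} = \frac{1}{\left(-240\right) 840} = \frac{1}{-201600} = - \frac{1}{201600}$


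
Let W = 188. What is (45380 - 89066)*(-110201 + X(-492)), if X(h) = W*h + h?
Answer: 8876514654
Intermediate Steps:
X(h) = 189*h (X(h) = 188*h + h = 189*h)
(45380 - 89066)*(-110201 + X(-492)) = (45380 - 89066)*(-110201 + 189*(-492)) = -43686*(-110201 - 92988) = -43686*(-203189) = 8876514654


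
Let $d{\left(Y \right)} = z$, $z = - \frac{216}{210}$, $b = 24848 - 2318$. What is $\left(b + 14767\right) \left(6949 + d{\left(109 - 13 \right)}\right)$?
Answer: $\frac{9069847163}{35} \approx 2.5914 \cdot 10^{8}$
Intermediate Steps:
$b = 22530$ ($b = 24848 - 2318 = 22530$)
$z = - \frac{36}{35}$ ($z = \left(-216\right) \frac{1}{210} = - \frac{36}{35} \approx -1.0286$)
$d{\left(Y \right)} = - \frac{36}{35}$
$\left(b + 14767\right) \left(6949 + d{\left(109 - 13 \right)}\right) = \left(22530 + 14767\right) \left(6949 - \frac{36}{35}\right) = 37297 \cdot \frac{243179}{35} = \frac{9069847163}{35}$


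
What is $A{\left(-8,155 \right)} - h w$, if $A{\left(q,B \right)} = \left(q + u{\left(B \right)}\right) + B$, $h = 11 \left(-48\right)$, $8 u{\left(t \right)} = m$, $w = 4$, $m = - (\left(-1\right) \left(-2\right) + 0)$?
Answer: $\frac{9035}{4} \approx 2258.8$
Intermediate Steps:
$m = -2$ ($m = - (2 + 0) = \left(-1\right) 2 = -2$)
$u{\left(t \right)} = - \frac{1}{4}$ ($u{\left(t \right)} = \frac{1}{8} \left(-2\right) = - \frac{1}{4}$)
$h = -528$
$A{\left(q,B \right)} = - \frac{1}{4} + B + q$ ($A{\left(q,B \right)} = \left(q - \frac{1}{4}\right) + B = \left(- \frac{1}{4} + q\right) + B = - \frac{1}{4} + B + q$)
$A{\left(-8,155 \right)} - h w = \left(- \frac{1}{4} + 155 - 8\right) - \left(-528\right) 4 = \frac{587}{4} - -2112 = \frac{587}{4} + 2112 = \frac{9035}{4}$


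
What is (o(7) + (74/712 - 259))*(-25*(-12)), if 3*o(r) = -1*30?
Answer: -7179525/89 ≈ -80669.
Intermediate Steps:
o(r) = -10 (o(r) = (-1*30)/3 = (⅓)*(-30) = -10)
(o(7) + (74/712 - 259))*(-25*(-12)) = (-10 + (74/712 - 259))*(-25*(-12)) = (-10 + (74*(1/712) - 259))*300 = (-10 + (37/356 - 259))*300 = (-10 - 92167/356)*300 = -95727/356*300 = -7179525/89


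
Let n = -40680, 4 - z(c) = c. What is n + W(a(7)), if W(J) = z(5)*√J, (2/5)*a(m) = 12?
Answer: -40680 - √30 ≈ -40686.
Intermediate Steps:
z(c) = 4 - c
a(m) = 30 (a(m) = (5/2)*12 = 30)
W(J) = -√J (W(J) = (4 - 1*5)*√J = (4 - 5)*√J = -√J)
n + W(a(7)) = -40680 - √30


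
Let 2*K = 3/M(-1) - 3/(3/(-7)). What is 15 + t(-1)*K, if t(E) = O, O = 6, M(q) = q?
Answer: 27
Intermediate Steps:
t(E) = 6
K = 2 (K = (3/(-1) - 3/(3/(-7)))/2 = (3*(-1) - 3/(3*(-⅐)))/2 = (-3 - 3/(-3/7))/2 = (-3 - 3*(-7/3))/2 = (-3 + 7)/2 = (½)*4 = 2)
15 + t(-1)*K = 15 + 6*2 = 15 + 12 = 27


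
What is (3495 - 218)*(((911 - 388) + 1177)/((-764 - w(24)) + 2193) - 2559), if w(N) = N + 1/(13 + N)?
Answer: -108930884803/12996 ≈ -8.3819e+6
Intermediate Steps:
(3495 - 218)*(((911 - 388) + 1177)/((-764 - w(24)) + 2193) - 2559) = (3495 - 218)*(((911 - 388) + 1177)/((-764 - (1 + 24**2 + 13*24)/(13 + 24)) + 2193) - 2559) = 3277*((523 + 1177)/((-764 - (1 + 576 + 312)/37) + 2193) - 2559) = 3277*(1700/((-764 - 889/37) + 2193) - 2559) = 3277*(1700/(-29157/37 + 2193) - 2559) = 3277*(1700/(51984/37) - 2559) = 3277*(1700*(37/51984) - 2559) = 3277*(15725/12996 - 2559) = 3277*(-33241039/12996) = -108930884803/12996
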